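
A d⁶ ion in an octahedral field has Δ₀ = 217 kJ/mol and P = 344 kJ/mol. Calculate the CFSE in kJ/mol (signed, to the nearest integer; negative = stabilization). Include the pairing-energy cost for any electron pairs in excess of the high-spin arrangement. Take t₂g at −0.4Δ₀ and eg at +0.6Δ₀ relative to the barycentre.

-87

Here Δ₀ < P (217 < 344), so the high-spin state is favoured.
Filling d⁶ accordingly: t₂g⁴ eg².
Orbital CFSE = -0.4Δ₀ = -0.4 × 217 = -87 kJ/mol.
High-spin has no excess pairs, so no pairing correction applies.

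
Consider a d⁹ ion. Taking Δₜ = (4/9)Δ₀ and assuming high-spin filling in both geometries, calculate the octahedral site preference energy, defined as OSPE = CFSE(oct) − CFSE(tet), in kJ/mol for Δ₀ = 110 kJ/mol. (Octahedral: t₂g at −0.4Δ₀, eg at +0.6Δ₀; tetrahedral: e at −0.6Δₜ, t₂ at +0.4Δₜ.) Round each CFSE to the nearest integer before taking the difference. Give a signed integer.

-46

Octahedral (high-spin): t2g^6 e_g^3, CFSE = 6(−0.4) + 3(+0.6) = -0.6Δ₀ = -0.6 × 110 = -66 kJ/mol.
Tetrahedral e^4 t2^5 gives -0.4Δₜ = -0.4 × (4/9) × 110 = -20 kJ/mol.
Subtracting, OSPE = -66 − (-20) = -46 kJ/mol.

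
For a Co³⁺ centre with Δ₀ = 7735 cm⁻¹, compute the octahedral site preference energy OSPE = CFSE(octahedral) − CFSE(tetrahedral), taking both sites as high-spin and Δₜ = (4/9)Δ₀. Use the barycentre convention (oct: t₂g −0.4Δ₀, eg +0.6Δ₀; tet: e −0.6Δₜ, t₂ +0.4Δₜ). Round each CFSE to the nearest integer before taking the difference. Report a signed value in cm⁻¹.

Group 9 minus oxidation state +3 gives a d⁶ configuration for Co³⁺.
In an octahedral site d⁶ (HS) is t₂g⁴ eg², giving CFSE(oct) = -0.4Δ₀ = -3094 cm⁻¹.
In a tetrahedral site the filling is e³ t₂³: CFSE(tet) = -0.6Δₜ = -0.6 × (4/9)(7735) = -2063 cm⁻¹.
Subtracting, OSPE = -3094 − (-2063) = -1031 cm⁻¹.

-1031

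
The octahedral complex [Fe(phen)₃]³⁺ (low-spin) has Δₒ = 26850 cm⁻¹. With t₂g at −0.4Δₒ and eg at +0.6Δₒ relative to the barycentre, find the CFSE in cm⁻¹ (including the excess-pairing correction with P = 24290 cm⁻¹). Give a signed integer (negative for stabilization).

phen is neutral, so the +3 overall charge sits on Fe: oxidation state +3.
Group 8 minus oxidation state +3 gives a d⁵ configuration for Fe³⁺.
Electron filling gives t₂g⁵ eg⁰.
CFSE(orbital) = 5×(-0.4Δₒ) + 0×(0.6Δₒ) = -2.0Δₒ; with Δₒ = 26850 cm⁻¹ that is -53700 cm⁻¹.
Relative to high-spin t₂g³ eg² (0 paired), the low-spin configuration has 2 additional pairs, contributing +2 × 24290 = +48580 cm⁻¹.
Net CFSE = -53700 + 48580 = -5120 cm⁻¹.

-5120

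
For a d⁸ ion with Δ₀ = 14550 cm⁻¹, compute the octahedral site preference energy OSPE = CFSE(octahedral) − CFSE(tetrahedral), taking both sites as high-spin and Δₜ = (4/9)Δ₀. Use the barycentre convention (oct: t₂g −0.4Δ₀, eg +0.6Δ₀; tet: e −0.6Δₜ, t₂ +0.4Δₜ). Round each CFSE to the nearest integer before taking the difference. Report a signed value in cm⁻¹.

In an octahedral site d⁸ (HS) is t₂g⁶ eg², giving CFSE(oct) = -1.2Δ₀ = -17460 cm⁻¹.
In a tetrahedral site the filling is e⁴ t₂⁴: CFSE(tet) = -0.8Δₜ = -0.8 × (4/9)(14550) = -5173 cm⁻¹.
Subtracting, OSPE = -17460 − (-5173) = -12287 cm⁻¹.

-12287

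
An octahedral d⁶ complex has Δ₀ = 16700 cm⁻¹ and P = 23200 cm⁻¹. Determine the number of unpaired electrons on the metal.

Δ₀ < P, so pairing is avoided: the ground state is high-spin.
That gives t₂g⁴ eg².
Unpaired electrons: 4.

4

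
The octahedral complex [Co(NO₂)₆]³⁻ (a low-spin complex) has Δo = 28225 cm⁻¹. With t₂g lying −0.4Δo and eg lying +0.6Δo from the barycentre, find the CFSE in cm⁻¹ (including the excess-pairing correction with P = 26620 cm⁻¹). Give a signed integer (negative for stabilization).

Each NO₂⁻ contributes -1; 6 × (-1) = -6. With overall charge -3, Co is in the +3 oxidation state.
Co³⁺: group 9, so d-count = 9 − 3 = 6.
Electron filling gives t₂g⁶ eg⁰.
CFSE(orbital) = 6×(-0.4Δo) + 0×(0.6Δo) = -2.4Δo; with Δo = 28225 cm⁻¹ that is -67740 cm⁻¹.
High-spin d⁶ would be t₂g⁴ eg² with 1 pair; low-spin has 3, so 2 excess pairs cost +2P = +53240 cm⁻¹.
Net CFSE = -67740 + 53240 = -14500 cm⁻¹.

-14500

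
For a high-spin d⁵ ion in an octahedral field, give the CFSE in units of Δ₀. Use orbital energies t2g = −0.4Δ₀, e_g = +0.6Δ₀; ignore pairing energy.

0.0 Δ₀

Configuration: t2g^3 e_g^2.
CFSE = 3(-0.4Δ₀) + 2(0.6Δ₀) = -1.2Δ₀ + 1.2Δ₀ = 0.0Δ₀.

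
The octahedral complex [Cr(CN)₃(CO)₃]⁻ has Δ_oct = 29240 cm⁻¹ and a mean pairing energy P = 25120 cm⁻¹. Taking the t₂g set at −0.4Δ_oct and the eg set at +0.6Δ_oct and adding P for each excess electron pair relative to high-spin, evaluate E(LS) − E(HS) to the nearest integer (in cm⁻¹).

Ligand charges: 3×(-1) from CN⁻ and 3×(+0) from CO sum to -3; with overall charge -1, Cr is +2.
Cr sits in group 6; removing 2 electrons leaves Cr²⁺ with 6 − 2 = 4 d electrons.
In the high-spin limit (t₂g³ eg¹) the orbital term is -0.6Δ_oct = -17544 cm⁻¹, with no excess pairing.
For low-spin the configuration is t₂g⁴ eg⁰: orbital energy -1.6 × 29240 = -46784 cm⁻¹, and 1 additional pair relative to high-spin adds 25120 cm⁻¹, giving -21664 cm⁻¹.
E(LS) − E(HS) = -21664 − (-17544) = -4120 cm⁻¹.

-4120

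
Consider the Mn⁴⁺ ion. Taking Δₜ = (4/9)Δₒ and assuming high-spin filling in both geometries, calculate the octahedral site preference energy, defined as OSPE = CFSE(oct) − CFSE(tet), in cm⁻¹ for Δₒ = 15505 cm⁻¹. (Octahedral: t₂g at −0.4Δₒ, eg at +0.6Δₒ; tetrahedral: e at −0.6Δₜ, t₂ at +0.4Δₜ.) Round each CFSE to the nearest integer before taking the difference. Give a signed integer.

Mn⁴⁺: group 7, so d-count = 7 − 4 = 3.
Octahedral high-spin t2g^3 e_g^0: CFSE = -1.2 × 15505 = -18606 cm⁻¹.
Tetrahedral: e^2 t2^1, CFSE = 2(−0.6) + 1(+0.4) = -0.8Δₜ = -0.8 × (4/9) × 15505 = -5513 cm⁻¹.
OSPE = -18606 − (-5513) = -13093 cm⁻¹.

-13093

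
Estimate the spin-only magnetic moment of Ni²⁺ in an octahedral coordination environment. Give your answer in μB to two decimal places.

Ni sits in group 10; removing 2 electrons leaves Ni²⁺ with 10 − 2 = 8 d electrons.
For octahedral d⁸ the high- and low-spin configurations coincide.
Configuration: t2g^6 e_g^2 → 2 unpaired electrons.
μ(spin-only) = √[2(2+2)] = √8 ≈ 2.83 μB.

2.83 μB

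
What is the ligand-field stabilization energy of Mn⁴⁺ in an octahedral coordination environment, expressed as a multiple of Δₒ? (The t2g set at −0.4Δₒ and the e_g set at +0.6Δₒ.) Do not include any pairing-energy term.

-1.2 Δₒ

Mn sits in group 7; removing 4 electrons leaves Mn⁴⁺ with 7 − 4 = 3 d electrons.
For octahedral d³ the high- and low-spin configurations coincide.
Configuration: t2g^3 e_g^0.
CFSE = 3(-0.4Δₒ) + 0(0.6Δₒ) = -1.2Δₒ + 0.0Δₒ = -1.2Δₒ.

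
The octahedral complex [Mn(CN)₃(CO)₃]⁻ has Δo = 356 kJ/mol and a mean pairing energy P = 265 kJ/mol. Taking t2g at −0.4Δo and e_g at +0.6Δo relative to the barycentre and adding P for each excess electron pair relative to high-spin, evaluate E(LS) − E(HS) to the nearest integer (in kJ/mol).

-182

Ligand charges: 3×(-1) from CN⁻ and 3×(+0) from CO sum to -3; with overall charge -1, Mn is +2.
Group 7 minus oxidation state +2 gives a d⁵ configuration for Mn²⁺.
High-spin: t2g^3 e_g^2, CFSE = 0.0Δo = 0 kJ/mol.
Low-spin t2g^5 e_g^0 gives -2.0Δo = -712 kJ/mol, but forming 2 extra pairs costs 2P = 530 kJ/mol, so E(LS) = -712 + 530 = -182 kJ/mol.
Thus E(LS) − E(HS) = -182 kJ/mol.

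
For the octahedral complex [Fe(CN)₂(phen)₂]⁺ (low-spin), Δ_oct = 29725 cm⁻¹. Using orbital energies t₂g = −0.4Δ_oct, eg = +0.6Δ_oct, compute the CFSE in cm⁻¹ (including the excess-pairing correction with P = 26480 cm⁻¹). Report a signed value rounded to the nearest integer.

-6490

Ligand charges: 2×(-1) from CN⁻ and 2×(+0) from phen sum to -2; with overall charge +1, Fe is +3.
Group 8 minus oxidation state +3 gives a d⁵ configuration for Fe³⁺.
Configuration: t₂g⁵ eg⁰.
CFSE(orbital) = 5×(-0.4Δ_oct) + 0×(0.6Δ_oct) = -2.0Δ_oct; with Δ_oct = 29725 cm⁻¹ that is -59450 cm⁻¹.
Pairing penalty: 2 pairs vs 0 in the high-spin reference → 2 extra × P = 52960 cm⁻¹.
Overall CFSE = -59450 + 52960 = -6490 cm⁻¹.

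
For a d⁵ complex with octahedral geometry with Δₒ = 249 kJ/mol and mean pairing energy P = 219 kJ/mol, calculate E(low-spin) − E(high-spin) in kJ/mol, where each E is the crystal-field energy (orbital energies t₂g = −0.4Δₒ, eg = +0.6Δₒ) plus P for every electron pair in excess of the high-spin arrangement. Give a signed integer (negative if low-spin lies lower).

High-spin d⁵ fills as t₂g³ eg² with CFSE 3(−0.4) + 2(+0.6) = 0.0Δₒ = 0 kJ/mol.
Low-spin t₂g⁵ eg⁰ gives -2.0Δₒ = -498 kJ/mol, but forming 2 extra pairs costs 2P = 438 kJ/mol, so E(LS) = -498 + 438 = -60 kJ/mol.
The difference is -60 − (0) = -60 kJ/mol, so low-spin lies lower.

-60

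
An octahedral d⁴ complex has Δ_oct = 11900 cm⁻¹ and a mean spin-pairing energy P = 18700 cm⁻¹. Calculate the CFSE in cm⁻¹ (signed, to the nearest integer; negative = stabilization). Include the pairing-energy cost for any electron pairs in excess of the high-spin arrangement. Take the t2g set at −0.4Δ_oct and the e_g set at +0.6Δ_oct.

-7140

Since Δ_oct = 11900 cm⁻¹ < P = 18700 cm⁻¹, the complex adopts the high-spin configuration.
That gives t2g^3 e_g^1.
Orbital CFSE = -0.6Δ_oct = -0.6 × 11900 = -7140 cm⁻¹.
High-spin has no excess pairs, so no pairing correction applies.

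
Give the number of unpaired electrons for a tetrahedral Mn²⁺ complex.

Mn sits in group 7; removing 2 electrons leaves Mn²⁺ with 7 − 2 = 5 d electrons.
Tetrahedral fields are weak (Δₜ ≈ 4/9 Δₒ), so electrons fill high-spin.
Configuration: e² t₂³, giving 5 unpaired electrons.

5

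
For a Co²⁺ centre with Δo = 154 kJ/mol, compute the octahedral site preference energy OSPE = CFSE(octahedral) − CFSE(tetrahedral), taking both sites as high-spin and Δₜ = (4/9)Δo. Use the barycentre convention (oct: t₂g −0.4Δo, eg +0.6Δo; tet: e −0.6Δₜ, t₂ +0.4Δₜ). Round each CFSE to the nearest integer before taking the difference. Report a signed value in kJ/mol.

-41

Co is in group 9, so Co²⁺ is d⁷ (9 − 2 = 7).
Octahedral high-spin t₂g⁵ eg²: CFSE = -0.8 × 154 = -123 kJ/mol.
Tetrahedral: e⁴ t₂³, CFSE = 4(−0.6) + 3(+0.4) = -1.2Δₜ = -1.2 × (4/9) × 154 = -82 kJ/mol.
OSPE = -123 − (-82) = -41 kJ/mol.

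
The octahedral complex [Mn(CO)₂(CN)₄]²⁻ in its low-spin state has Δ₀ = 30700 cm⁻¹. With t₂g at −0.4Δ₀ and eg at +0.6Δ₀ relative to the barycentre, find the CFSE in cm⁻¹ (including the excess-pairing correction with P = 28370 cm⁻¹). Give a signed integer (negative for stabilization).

-4660

Ligand charges: 2×(+0) from CO and 4×(-1) from CN⁻ sum to -4; with overall charge -2, Mn is +2.
Mn sits in group 7; removing 2 electrons leaves Mn²⁺ with 7 − 2 = 5 d electrons.
Configuration: t₂g⁵ eg⁰.
The orbital stabilization is -2.0Δ₀ = -2.0 × 30700 = -61400 cm⁻¹.
Relative to high-spin t₂g³ eg² (0 paired), the low-spin configuration has 2 additional pairs, contributing +2 × 28370 = +56740 cm⁻¹.
Overall CFSE = -61400 + 56740 = -4660 cm⁻¹.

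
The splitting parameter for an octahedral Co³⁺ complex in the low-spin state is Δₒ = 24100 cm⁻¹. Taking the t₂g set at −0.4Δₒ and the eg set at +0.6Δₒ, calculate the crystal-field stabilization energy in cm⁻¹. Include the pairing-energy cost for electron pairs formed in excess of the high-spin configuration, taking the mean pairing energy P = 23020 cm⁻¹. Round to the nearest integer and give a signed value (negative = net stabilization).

-11800

Group 9 minus oxidation state +3 gives a d⁶ configuration for Co³⁺.
Configuration: t₂g⁶ eg⁰.
Orbital CFSE = 6(-0.4) + 0(0.6) = -2.4Δₒ = -2.4 × 24100 = -57840 cm⁻¹.
Relative to high-spin t₂g⁴ eg² (1 paired), the low-spin configuration has 2 additional pairs, contributing +2 × 23020 = +46040 cm⁻¹.
Net CFSE = -57840 + 46040 = -11800 cm⁻¹.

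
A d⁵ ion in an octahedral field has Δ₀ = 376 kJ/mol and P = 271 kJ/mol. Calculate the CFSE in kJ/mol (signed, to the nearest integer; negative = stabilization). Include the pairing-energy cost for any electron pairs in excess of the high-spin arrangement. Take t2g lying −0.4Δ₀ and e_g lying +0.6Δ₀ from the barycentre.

-210

Since Δ₀ = 376 kJ/mol > P = 271 kJ/mol, the complex adopts the low-spin configuration.
Filling d⁵ accordingly: t2g^5 e_g^0.
Orbital CFSE = -2.0Δ₀ = -2.0 × 376 = -752 kJ/mol.
Excess pairs vs high-spin: 2 − 0 = 2; pairing cost = +542 kJ/mol.
Net CFSE = -752 + 542 = -210 kJ/mol.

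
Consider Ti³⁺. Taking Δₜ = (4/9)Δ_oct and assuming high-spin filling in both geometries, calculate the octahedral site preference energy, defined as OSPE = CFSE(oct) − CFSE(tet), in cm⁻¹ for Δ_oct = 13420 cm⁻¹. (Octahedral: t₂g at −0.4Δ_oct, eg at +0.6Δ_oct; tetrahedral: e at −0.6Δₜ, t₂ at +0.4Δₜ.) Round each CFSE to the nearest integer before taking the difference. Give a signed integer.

-1789

Ti is in group 4, so Ti³⁺ is d¹ (4 − 3 = 1).
Octahedral (high-spin): t₂g¹ eg⁰, CFSE = 1(−0.4) + 0(+0.6) = -0.4Δ_oct = -0.4 × 13420 = -5368 cm⁻¹.
Tetrahedral e¹ t₂⁰ gives -0.6Δₜ = -0.6 × (4/9) × 13420 = -3579 cm⁻¹.
Subtracting, OSPE = -5368 − (-3579) = -1789 cm⁻¹.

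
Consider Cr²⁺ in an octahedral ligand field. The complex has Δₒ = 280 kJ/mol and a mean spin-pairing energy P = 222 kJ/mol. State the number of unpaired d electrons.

Cr sits in group 6; removing 2 electrons leaves Cr²⁺ with 6 − 2 = 4 d electrons.
With Δₒ > P the complex is low-spin.
Filling d⁴ accordingly: t₂g⁴ eg⁰.
Unpaired electrons: 2.

2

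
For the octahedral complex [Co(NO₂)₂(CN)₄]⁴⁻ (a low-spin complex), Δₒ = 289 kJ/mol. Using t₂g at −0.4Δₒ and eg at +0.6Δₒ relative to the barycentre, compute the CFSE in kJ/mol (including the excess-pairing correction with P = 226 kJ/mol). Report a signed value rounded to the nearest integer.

Ligand charges: 2×(-1) from NO₂⁻ and 4×(-1) from CN⁻ sum to -6; with overall charge -4, Co is +2.
Co is in group 9, so Co²⁺ is d⁷ (9 − 2 = 7).
The d⁷ electrons fill as t₂g⁶ eg¹.
The orbital stabilization is -1.8Δₒ = -1.8 × 289 = -520 kJ/mol.
Relative to high-spin t₂g⁵ eg² (2 paired), the low-spin configuration has 1 additional pair, contributing +1 × 226 = +226 kJ/mol.
Combining: -520 + 226 = -294 kJ/mol.

-294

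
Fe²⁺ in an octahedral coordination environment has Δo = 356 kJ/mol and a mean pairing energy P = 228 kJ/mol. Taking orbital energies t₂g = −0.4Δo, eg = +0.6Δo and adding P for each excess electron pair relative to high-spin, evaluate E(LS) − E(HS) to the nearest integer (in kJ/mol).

Group 8 minus oxidation state +2 gives a d⁶ configuration for Fe²⁺.
In the high-spin limit (t₂g⁴ eg²) the orbital term is -0.4Δo = -142 kJ/mol, with no excess pairing.
For low-spin the configuration is t₂g⁶ eg⁰: orbital energy -2.4 × 356 = -854 kJ/mol, and 2 additional pairs relative to high-spin add 456 kJ/mol, giving -398 kJ/mol.
E(LS) − E(HS) = -398 − (-142) = -256 kJ/mol.

-256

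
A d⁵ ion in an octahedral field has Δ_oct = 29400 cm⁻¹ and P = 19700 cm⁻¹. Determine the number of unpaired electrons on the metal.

Here Δ_oct > P (29400 > 19700), so the low-spin state is favoured.
Configuration: t₂g⁵ eg⁰.
Unpaired electrons: 1.

1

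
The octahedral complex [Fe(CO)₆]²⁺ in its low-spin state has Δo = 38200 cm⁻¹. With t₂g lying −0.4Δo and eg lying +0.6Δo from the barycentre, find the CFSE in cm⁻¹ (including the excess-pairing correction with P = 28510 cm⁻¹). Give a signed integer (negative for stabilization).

-34660

CO is neutral, so the +2 overall charge sits on Fe: oxidation state +2.
Fe sits in group 8; removing 2 electrons leaves Fe²⁺ with 8 − 2 = 6 d electrons.
The d⁶ electrons fill as t₂g⁶ eg⁰.
The orbital stabilization is -2.4Δo = -2.4 × 38200 = -91680 cm⁻¹.
High-spin d⁶ would be t₂g⁴ eg² with 1 pair; low-spin has 3, so 2 excess pairs cost +2P = +57020 cm⁻¹.
Combining: -91680 + 57020 = -34660 cm⁻¹.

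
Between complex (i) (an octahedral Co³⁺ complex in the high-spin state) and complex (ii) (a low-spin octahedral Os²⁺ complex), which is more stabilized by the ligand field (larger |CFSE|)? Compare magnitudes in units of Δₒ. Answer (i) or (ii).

(ii)

(i): Co³⁺: group 9, so d-count = 9 − 3 = 6; t₂g⁴ eg², CFSE = -0.4Δₒ.
(ii): Os sits in group 8; removing 2 electrons leaves Os²⁺ with 8 − 2 = 6 d electrons; t2g^6 e_g^0, CFSE = -2.4Δₒ.
So (ii) has the larger |CFSE|.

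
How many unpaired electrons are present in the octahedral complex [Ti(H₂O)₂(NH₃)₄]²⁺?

Ligand charges: 2×(+0) from H₂O and 4×(+0) from NH₃ sum to +0; with overall charge +2, Ti is +2.
Ti sits in group 4; removing 2 electrons leaves Ti²⁺ with 4 − 2 = 2 d electrons.
Configuration: t2g^2 e_g^0, giving 2 unpaired electrons.

2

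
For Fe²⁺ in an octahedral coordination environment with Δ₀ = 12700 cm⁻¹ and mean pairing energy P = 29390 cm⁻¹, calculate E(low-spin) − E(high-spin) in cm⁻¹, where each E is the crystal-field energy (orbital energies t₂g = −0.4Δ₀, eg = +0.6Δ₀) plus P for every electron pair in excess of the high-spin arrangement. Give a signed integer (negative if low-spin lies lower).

Fe²⁺: group 8, so d-count = 8 − 2 = 6.
In the high-spin limit (t₂g⁴ eg²) the orbital term is -0.4Δ₀ = -5080 cm⁻¹, with no excess pairing.
Low-spin: t₂g⁶ eg⁰, orbital CFSE = -2.4Δ₀ = -30480 cm⁻¹; plus 2 excess pairs × P = +58780 cm⁻¹; total 28300 cm⁻¹.
Thus E(LS) − E(HS) = 33380 cm⁻¹.

33380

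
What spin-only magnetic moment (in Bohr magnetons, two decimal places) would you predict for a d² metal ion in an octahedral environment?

For octahedral d² the high- and low-spin configurations coincide.
Configuration: t₂g² eg⁰ → 2 unpaired electrons.
μ(spin-only) = √[2(2+2)] = √8 ≈ 2.83 Bohr magnetons.

2.83 Bohr magnetons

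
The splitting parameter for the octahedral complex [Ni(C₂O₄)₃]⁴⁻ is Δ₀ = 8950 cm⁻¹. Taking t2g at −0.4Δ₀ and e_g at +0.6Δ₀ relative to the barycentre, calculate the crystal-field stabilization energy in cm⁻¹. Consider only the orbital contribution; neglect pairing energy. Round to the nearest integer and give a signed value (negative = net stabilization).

Each C₂O₄²⁻ contributes -2; 3 × (-2) = -6. With overall charge -4, Ni is in the +2 oxidation state.
Ni²⁺: group 10, so d-count = 10 − 2 = 8.
For octahedral d⁸ the high- and low-spin configurations coincide.
Electron filling gives t2g^6 e_g^2.
CFSE(orbital) = 6×(-0.4Δ₀) + 2×(0.6Δ₀) = -1.2Δ₀; with Δ₀ = 8950 cm⁻¹ that is -10740 cm⁻¹.

-10740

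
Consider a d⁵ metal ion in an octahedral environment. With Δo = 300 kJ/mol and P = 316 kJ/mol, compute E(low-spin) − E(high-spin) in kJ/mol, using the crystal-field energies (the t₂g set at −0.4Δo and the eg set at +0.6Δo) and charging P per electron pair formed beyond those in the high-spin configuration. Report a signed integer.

32

High-spin: t₂g³ eg², CFSE = 0.0Δo = 0 kJ/mol.
Low-spin t₂g⁵ eg⁰ gives -2.0Δo = -600 kJ/mol, but forming 2 extra pairs costs 2P = 632 kJ/mol, so E(LS) = -600 + 632 = 32 kJ/mol.
Thus E(LS) − E(HS) = 32 kJ/mol.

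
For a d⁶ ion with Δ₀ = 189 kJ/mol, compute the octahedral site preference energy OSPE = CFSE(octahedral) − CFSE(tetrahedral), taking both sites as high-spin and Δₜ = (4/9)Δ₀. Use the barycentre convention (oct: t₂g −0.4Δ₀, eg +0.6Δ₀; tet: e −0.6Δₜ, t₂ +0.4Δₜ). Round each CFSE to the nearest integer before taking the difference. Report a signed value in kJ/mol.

Octahedral (high-spin): t2g^4 e_g^2, CFSE = 4(−0.4) + 2(+0.6) = -0.4Δ₀ = -0.4 × 189 = -76 kJ/mol.
In a tetrahedral site the filling is e^3 t2^3: CFSE(tet) = -0.6Δₜ = -0.6 × (4/9)(189) = -50 kJ/mol.
Subtracting, OSPE = -76 − (-50) = -26 kJ/mol.

-26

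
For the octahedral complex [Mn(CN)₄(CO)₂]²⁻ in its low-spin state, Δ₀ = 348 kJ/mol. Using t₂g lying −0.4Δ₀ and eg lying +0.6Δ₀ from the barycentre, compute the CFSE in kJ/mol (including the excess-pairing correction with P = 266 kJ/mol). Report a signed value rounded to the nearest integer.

Ligand charges: 4×(-1) from CN⁻ and 2×(+0) from CO sum to -4; with overall charge -2, Mn is +2.
Group 7 minus oxidation state +2 gives a d⁵ configuration for Mn²⁺.
The d⁵ electrons fill as t₂g⁵ eg⁰.
The orbital stabilization is -2.0Δ₀ = -2.0 × 348 = -696 kJ/mol.
Pairing penalty: 2 pairs vs 0 in the high-spin reference → 2 extra × P = 532 kJ/mol.
Net CFSE = -696 + 532 = -164 kJ/mol.

-164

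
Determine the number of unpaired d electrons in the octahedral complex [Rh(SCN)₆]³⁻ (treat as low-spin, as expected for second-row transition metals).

Each SCN⁻ contributes -1; 6 × (-1) = -6. With overall charge -3, Rh is in the +3 oxidation state.
Rh sits in group 9; removing 3 electrons leaves Rh³⁺ with 9 − 3 = 6 d electrons.
Configuration: t2g^6 e_g^0, giving 0 unpaired electrons.

0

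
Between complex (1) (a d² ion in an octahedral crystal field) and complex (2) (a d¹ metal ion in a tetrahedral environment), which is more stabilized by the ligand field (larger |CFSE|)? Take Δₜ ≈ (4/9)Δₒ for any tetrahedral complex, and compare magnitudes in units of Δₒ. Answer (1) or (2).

(1): t₂g² eg⁰, CFSE = -0.8Δₒ.
(2): Tetrahedral splitting is small, so the complex is high-spin; e¹ t₂⁰, CFSE = -0.6Δₜ ≈ -0.27Δₒ.
So (1) has the larger |CFSE|.

(1)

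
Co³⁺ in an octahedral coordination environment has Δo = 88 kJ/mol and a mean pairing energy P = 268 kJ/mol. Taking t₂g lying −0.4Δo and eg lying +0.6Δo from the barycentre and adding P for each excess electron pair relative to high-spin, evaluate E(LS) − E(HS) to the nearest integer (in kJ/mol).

Co is in group 9, so Co³⁺ is d⁶ (9 − 3 = 6).
In the high-spin limit (t₂g⁴ eg²) the orbital term is -0.4Δo = -35 kJ/mol, with no excess pairing.
Low-spin t₂g⁶ eg⁰ gives -2.4Δo = -211 kJ/mol, but forming 2 extra pairs costs 2P = 536 kJ/mol, so E(LS) = -211 + 536 = 325 kJ/mol.
The difference is 325 − (-35) = 360 kJ/mol, so high-spin lies lower.

360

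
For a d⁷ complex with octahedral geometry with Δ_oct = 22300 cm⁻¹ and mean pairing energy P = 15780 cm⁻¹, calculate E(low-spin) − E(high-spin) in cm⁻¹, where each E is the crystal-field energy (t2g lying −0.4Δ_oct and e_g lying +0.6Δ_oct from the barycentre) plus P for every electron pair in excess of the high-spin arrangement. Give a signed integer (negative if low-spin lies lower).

High-spin d⁷ fills as t2g^5 e_g^2 with CFSE 5(−0.4) + 2(+0.6) = -0.8Δ_oct = -17840 cm⁻¹.
Low-spin t2g^6 e_g^1 gives -1.8Δ_oct = -40140 cm⁻¹, but forming 1 extra pair costs 1P = 15780 cm⁻¹, so E(LS) = -40140 + 15780 = -24360 cm⁻¹.
Thus E(LS) − E(HS) = -6520 cm⁻¹.

-6520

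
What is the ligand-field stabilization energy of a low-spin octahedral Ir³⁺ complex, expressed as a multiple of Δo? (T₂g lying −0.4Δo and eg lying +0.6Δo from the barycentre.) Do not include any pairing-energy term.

-2.4 Δo

Group 9 minus oxidation state +3 gives a d⁶ configuration for Ir³⁺.
Configuration: t₂g⁶ eg⁰.
CFSE = 6(-0.4Δo) + 0(0.6Δo) = -2.4Δo + 0.0Δo = -2.4Δo.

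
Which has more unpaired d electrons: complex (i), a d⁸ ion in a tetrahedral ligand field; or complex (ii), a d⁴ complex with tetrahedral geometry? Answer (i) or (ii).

(i): With tetrahedral geometry the complex is necessarily high-spin; e^4 t2^4 → 2 unpaired.
(ii): Tetrahedral fields are weak (Δₜ ≈ 4/9 Δₒ), so electrons fill high-spin; e² t₂² → 4 unpaired.
So (ii) has more unpaired electrons.

(ii)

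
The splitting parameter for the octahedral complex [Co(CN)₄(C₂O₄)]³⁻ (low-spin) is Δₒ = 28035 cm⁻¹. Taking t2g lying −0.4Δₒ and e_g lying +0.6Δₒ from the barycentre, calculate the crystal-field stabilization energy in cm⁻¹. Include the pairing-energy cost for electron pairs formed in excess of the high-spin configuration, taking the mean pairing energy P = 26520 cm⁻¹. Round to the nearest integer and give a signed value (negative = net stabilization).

Ligand charges: 4×(-1) from CN⁻ and 1×(-2) from C₂O₄²⁻ sum to -6; with overall charge -3, Co is +3.
Co sits in group 9; removing 3 electrons leaves Co³⁺ with 9 − 3 = 6 d electrons.
Electron filling gives t2g^6 e_g^0.
The orbital stabilization is -2.4Δₒ = -2.4 × 28035 = -67284 cm⁻¹.
Pairing penalty: 3 pairs vs 1 in the high-spin reference → 2 extra × P = 53040 cm⁻¹.
Net CFSE = -67284 + 53040 = -14244 cm⁻¹.

-14244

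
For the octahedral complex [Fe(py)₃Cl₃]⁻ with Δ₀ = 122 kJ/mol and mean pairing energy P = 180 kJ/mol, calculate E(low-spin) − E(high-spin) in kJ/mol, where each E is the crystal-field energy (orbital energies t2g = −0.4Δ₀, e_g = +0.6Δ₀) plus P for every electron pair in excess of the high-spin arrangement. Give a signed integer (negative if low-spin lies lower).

116

Ligand charges: 3×(+0) from py and 3×(-1) from Cl⁻ sum to -3; with overall charge -1, Fe is +2.
Fe is in group 8, so Fe²⁺ is d⁶ (8 − 2 = 6).
In the high-spin limit (t2g^4 e_g^2) the orbital term is -0.4Δ₀ = -49 kJ/mol, with no excess pairing.
Low-spin: t2g^6 e_g^0, orbital CFSE = -2.4Δ₀ = -293 kJ/mol; plus 2 excess pairs × P = +360 kJ/mol; total 67 kJ/mol.
Thus E(LS) − E(HS) = 116 kJ/mol.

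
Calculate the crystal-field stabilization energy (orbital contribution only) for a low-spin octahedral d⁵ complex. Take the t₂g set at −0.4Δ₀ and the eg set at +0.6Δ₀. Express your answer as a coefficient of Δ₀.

-2.0 Δ₀

Configuration: t₂g⁵ eg⁰.
CFSE = 5(-0.4Δ₀) + 0(0.6Δ₀) = -2.0Δ₀ + 0.0Δ₀ = -2.0Δ₀.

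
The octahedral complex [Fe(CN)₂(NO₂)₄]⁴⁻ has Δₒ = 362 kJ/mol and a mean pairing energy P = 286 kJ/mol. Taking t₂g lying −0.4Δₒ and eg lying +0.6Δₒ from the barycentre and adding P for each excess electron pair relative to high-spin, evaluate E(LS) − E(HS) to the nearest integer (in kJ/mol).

Ligand charges: 2×(-1) from CN⁻ and 4×(-1) from NO₂⁻ sum to -6; with overall charge -4, Fe is +2.
Fe sits in group 8; removing 2 electrons leaves Fe²⁺ with 8 − 2 = 6 d electrons.
High-spin: t₂g⁴ eg², CFSE = -0.4Δₒ = -145 kJ/mol.
Low-spin: t₂g⁶ eg⁰, orbital CFSE = -2.4Δₒ = -869 kJ/mol; plus 2 excess pairs × P = +572 kJ/mol; total -297 kJ/mol.
E(LS) − E(HS) = -297 − (-145) = -152 kJ/mol.

-152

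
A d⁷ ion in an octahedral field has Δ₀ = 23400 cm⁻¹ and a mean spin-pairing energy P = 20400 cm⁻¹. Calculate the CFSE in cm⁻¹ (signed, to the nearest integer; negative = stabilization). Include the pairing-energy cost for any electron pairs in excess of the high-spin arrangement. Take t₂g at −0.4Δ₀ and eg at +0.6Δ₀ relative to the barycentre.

Since Δ₀ = 23400 cm⁻¹ > P = 20400 cm⁻¹, the complex adopts the low-spin configuration.
Configuration: t₂g⁶ eg¹.
Orbital CFSE = -1.8Δ₀ = -1.8 × 23400 = -42120 cm⁻¹.
Excess pairs vs high-spin: 3 − 2 = 1; pairing cost = +20400 cm⁻¹.
Net CFSE = -42120 + 20400 = -21720 cm⁻¹.

-21720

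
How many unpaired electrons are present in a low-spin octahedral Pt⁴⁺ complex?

0

Pt⁴⁺: group 10, so d-count = 10 − 4 = 6.
Configuration: t2g^6 e_g^0, giving 0 unpaired electrons.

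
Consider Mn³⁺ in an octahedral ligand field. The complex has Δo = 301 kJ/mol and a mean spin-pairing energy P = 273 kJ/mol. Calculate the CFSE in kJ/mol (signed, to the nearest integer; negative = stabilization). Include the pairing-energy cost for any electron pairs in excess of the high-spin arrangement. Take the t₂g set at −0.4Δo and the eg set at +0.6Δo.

-209

Mn is in group 7, so Mn³⁺ is d⁴ (7 − 3 = 4).
With Δo > P the complex is low-spin.
Filling d⁴ accordingly: t₂g⁴ eg⁰.
Orbital CFSE = -1.6Δo = -1.6 × 301 = -482 kJ/mol.
Excess pairs vs high-spin: 1 − 0 = 1; pairing cost = +273 kJ/mol.
Net CFSE = -482 + 273 = -209 kJ/mol.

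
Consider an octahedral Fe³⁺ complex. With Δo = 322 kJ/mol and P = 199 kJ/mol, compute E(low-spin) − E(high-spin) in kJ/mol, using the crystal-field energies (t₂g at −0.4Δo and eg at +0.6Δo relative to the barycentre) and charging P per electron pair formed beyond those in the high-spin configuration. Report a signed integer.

Fe sits in group 8; removing 3 electrons leaves Fe³⁺ with 8 − 3 = 5 d electrons.
High-spin d⁵ fills as t₂g³ eg² with CFSE 3(−0.4) + 2(+0.6) = 0.0Δo = 0 kJ/mol.
Low-spin: t₂g⁵ eg⁰, orbital CFSE = -2.0Δo = -644 kJ/mol; plus 2 excess pairs × P = +398 kJ/mol; total -246 kJ/mol.
Thus E(LS) − E(HS) = -246 kJ/mol.

-246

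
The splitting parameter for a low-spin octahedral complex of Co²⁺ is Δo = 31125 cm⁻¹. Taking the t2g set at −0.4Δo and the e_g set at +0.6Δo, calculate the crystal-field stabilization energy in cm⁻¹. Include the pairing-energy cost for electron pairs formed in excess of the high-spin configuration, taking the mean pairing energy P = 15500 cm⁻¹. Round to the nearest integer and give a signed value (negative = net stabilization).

-40525

Group 9 minus oxidation state +2 gives a d⁷ configuration for Co²⁺.
Configuration: t2g^6 e_g^1.
Orbital CFSE = 6(-0.4) + 1(0.6) = -1.8Δo = -1.8 × 31125 = -56025 cm⁻¹.
Pairing penalty: 3 pairs vs 2 in the high-spin reference → 1 extra × P = 15500 cm⁻¹.
Net CFSE = -56025 + 15500 = -40525 cm⁻¹.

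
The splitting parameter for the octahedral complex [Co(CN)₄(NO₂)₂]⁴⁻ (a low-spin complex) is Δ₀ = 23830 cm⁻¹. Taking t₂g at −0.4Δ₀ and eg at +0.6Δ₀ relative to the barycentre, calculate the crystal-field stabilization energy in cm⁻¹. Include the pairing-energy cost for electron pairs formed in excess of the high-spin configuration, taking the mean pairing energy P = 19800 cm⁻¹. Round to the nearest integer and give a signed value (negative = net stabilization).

-23094

Ligand charges: 4×(-1) from CN⁻ and 2×(-1) from NO₂⁻ sum to -6; with overall charge -4, Co is +2.
Group 9 minus oxidation state +2 gives a d⁷ configuration for Co²⁺.
Configuration: t₂g⁶ eg¹.
The orbital stabilization is -1.8Δ₀ = -1.8 × 23830 = -42894 cm⁻¹.
High-spin d⁷ would be t₂g⁵ eg² with 2 pairs; low-spin has 3, so 1 excess pair costs +1P = +19800 cm⁻¹.
Overall CFSE = -42894 + 19800 = -23094 cm⁻¹.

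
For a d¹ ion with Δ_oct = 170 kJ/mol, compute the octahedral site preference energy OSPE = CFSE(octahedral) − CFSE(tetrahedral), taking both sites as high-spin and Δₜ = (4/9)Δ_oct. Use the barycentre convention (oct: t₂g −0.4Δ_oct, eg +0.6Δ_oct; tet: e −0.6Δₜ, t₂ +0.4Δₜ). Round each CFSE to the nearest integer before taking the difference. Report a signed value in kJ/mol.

Octahedral high-spin t2g^1 e_g^0: CFSE = -0.4 × 170 = -68 kJ/mol.
In a tetrahedral site the filling is e^1 t2^0: CFSE(tet) = -0.6Δₜ = -0.6 × (4/9)(170) = -45 kJ/mol.
OSPE = -68 − (-45) = -23 kJ/mol.

-23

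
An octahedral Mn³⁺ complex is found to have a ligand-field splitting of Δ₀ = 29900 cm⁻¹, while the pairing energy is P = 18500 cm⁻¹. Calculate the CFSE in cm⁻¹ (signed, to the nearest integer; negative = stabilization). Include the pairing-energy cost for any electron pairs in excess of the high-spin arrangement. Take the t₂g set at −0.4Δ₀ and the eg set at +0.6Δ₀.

Mn is in group 7, so Mn³⁺ is d⁴ (7 − 3 = 4).
Δ₀ > P, so pairing is preferred: the ground state is low-spin.
Configuration: t₂g⁴ eg⁰.
Orbital CFSE = -1.6Δ₀ = -1.6 × 29900 = -47840 cm⁻¹.
Excess pairs vs high-spin: 1 − 0 = 1; pairing cost = +18500 cm⁻¹.
Net CFSE = -47840 + 18500 = -29340 cm⁻¹.

-29340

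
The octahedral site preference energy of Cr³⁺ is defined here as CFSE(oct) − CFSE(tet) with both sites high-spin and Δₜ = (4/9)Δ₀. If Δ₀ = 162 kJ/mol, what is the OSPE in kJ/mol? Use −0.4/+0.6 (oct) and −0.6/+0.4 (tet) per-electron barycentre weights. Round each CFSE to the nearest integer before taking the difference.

Group 6 minus oxidation state +3 gives a d³ configuration for Cr³⁺.
In an octahedral site d³ (HS) is t2g^3 e_g^0, giving CFSE(oct) = -1.2Δ₀ = -194 kJ/mol.
In a tetrahedral site the filling is e^2 t2^1: CFSE(tet) = -0.8Δₜ = -0.8 × (4/9)(162) = -58 kJ/mol.
Subtracting, OSPE = -194 − (-58) = -136 kJ/mol.

-136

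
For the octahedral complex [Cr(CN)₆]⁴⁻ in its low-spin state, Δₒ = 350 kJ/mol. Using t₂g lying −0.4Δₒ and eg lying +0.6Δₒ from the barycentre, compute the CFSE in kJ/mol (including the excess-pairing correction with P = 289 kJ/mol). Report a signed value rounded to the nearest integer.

-271

Each CN⁻ contributes -1; 6 × (-1) = -6. With overall charge -4, Cr is in the +2 oxidation state.
Cr²⁺: group 6, so d-count = 6 − 2 = 4.
Electron filling gives t₂g⁴ eg⁰.
Orbital CFSE = 4(-0.4) + 0(0.6) = -1.6Δₒ = -1.6 × 350 = -560 kJ/mol.
Pairing penalty: 1 pair vs 0 in the high-spin reference → 1 extra × P = 289 kJ/mol.
Net CFSE = -560 + 289 = -271 kJ/mol.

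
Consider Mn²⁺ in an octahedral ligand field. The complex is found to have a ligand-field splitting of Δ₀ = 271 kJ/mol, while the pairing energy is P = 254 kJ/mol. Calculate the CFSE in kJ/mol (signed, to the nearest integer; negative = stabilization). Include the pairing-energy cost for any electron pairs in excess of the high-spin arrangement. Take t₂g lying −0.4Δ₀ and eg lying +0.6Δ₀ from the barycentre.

Mn is in group 7, so Mn²⁺ is d⁵ (7 − 2 = 5).
Here Δ₀ > P (271 > 254), so the low-spin state is favoured.
That gives t₂g⁵ eg⁰.
Orbital CFSE = -2.0Δ₀ = -2.0 × 271 = -542 kJ/mol.
Excess pairs vs high-spin: 2 − 0 = 2; pairing cost = +508 kJ/mol.
Net CFSE = -542 + 508 = -34 kJ/mol.

-34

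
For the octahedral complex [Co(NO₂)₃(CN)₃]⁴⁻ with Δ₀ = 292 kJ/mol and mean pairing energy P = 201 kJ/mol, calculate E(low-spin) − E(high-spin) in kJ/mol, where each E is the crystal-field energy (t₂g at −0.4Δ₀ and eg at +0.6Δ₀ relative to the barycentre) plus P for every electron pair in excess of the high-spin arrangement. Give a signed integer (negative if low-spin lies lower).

Ligand charges: 3×(-1) from NO₂⁻ and 3×(-1) from CN⁻ sum to -6; with overall charge -4, Co is +2.
Co is in group 9, so Co²⁺ is d⁷ (9 − 2 = 7).
In the high-spin limit (t₂g⁵ eg²) the orbital term is -0.8Δ₀ = -234 kJ/mol, with no excess pairing.
Low-spin t₂g⁶ eg¹ gives -1.8Δ₀ = -526 kJ/mol, but forming 1 extra pair costs 1P = 201 kJ/mol, so E(LS) = -526 + 201 = -325 kJ/mol.
The difference is -325 − (-234) = -91 kJ/mol, so low-spin lies lower.

-91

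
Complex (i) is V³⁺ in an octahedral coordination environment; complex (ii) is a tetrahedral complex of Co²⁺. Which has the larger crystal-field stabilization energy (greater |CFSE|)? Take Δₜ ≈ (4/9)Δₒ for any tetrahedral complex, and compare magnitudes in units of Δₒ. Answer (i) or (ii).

(i)

(i): V³⁺: group 5, so d-count = 5 − 3 = 2; For octahedral d² the high- and low-spin configurations coincide; t₂g² eg⁰, CFSE = -0.8Δₒ.
(ii): Co is in group 9, so Co²⁺ is d⁷ (9 − 2 = 7); Tetrahedral splitting is small, so the complex is high-spin; e⁴ t₂³, CFSE = -1.2Δₜ ≈ -0.53Δₒ.
So (i) has the larger |CFSE|.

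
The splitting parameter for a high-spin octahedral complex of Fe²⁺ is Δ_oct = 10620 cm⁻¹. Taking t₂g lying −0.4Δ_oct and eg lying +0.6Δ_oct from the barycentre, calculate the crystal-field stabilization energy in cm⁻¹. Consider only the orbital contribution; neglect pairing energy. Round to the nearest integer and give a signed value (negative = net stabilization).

-4248

Fe²⁺: group 8, so d-count = 8 − 2 = 6.
Electron filling gives t₂g⁴ eg².
The orbital stabilization is -0.4Δ_oct = -0.4 × 10620 = -4248 cm⁻¹.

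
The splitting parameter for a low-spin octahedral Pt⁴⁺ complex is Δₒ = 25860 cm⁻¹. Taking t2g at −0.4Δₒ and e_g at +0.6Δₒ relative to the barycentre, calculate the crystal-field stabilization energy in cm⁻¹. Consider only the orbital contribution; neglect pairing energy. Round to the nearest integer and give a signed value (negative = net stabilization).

-62064

Pt sits in group 10; removing 4 electrons leaves Pt⁴⁺ with 10 − 4 = 6 d electrons.
The d⁶ electrons fill as t2g^6 e_g^0.
The orbital stabilization is -2.4Δₒ = -2.4 × 25860 = -62064 cm⁻¹.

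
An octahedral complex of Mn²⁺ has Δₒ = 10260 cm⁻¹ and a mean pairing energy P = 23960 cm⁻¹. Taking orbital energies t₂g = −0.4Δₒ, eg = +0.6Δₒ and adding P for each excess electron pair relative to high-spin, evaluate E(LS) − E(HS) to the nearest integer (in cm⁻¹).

27400

Group 7 minus oxidation state +2 gives a d⁵ configuration for Mn²⁺.
High-spin: t₂g³ eg², CFSE = 0.0Δₒ = 0 cm⁻¹.
Low-spin: t₂g⁵ eg⁰, orbital CFSE = -2.0Δₒ = -20520 cm⁻¹; plus 2 excess pairs × P = +47920 cm⁻¹; total 27400 cm⁻¹.
The difference is 27400 − (0) = 27400 cm⁻¹, so high-spin lies lower.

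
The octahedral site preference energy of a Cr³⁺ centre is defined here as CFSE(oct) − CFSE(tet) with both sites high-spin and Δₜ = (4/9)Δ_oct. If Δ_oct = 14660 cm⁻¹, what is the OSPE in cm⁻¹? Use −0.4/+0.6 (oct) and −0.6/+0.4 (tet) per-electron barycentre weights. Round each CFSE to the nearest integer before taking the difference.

-12380

Cr sits in group 6; removing 3 electrons leaves Cr³⁺ with 6 − 3 = 3 d electrons.
Octahedral (high-spin): t₂g³ eg⁰, CFSE = 3(−0.4) + 0(+0.6) = -1.2Δ_oct = -1.2 × 14660 = -17592 cm⁻¹.
In a tetrahedral site the filling is e² t₂¹: CFSE(tet) = -0.8Δₜ = -0.8 × (4/9)(14660) = -5212 cm⁻¹.
OSPE = CFSE(oct) − CFSE(tet) = -17592 − (-5212) = -12380 cm⁻¹.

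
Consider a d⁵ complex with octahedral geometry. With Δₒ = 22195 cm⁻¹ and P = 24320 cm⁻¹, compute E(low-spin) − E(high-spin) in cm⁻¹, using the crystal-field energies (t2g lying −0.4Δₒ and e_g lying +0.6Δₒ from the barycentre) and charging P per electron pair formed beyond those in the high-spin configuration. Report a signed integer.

4250

In the high-spin limit (t2g^3 e_g^2) the orbital term is 0.0Δₒ = 0 cm⁻¹, with no excess pairing.
For low-spin the configuration is t2g^5 e_g^0: orbital energy -2.0 × 22195 = -44390 cm⁻¹, and 2 additional pairs relative to high-spin add 48640 cm⁻¹, giving 4250 cm⁻¹.
The difference is 4250 − (0) = 4250 cm⁻¹, so high-spin lies lower.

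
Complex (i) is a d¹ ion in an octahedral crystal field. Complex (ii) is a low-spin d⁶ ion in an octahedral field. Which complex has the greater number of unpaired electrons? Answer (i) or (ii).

(i): t2g^1 e_g^0 → 1 unpaired.
(ii): t2g^6 e_g^0 → 0 unpaired.
So (i) has more unpaired electrons.

(i)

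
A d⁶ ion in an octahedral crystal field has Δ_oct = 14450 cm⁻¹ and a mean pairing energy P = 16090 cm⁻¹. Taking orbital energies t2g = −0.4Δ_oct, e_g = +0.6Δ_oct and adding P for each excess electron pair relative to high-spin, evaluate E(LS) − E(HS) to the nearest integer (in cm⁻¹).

High-spin: t2g^4 e_g^2, CFSE = -0.4Δ_oct = -5780 cm⁻¹.
For low-spin the configuration is t2g^6 e_g^0: orbital energy -2.4 × 14450 = -34680 cm⁻¹, and 2 additional pairs relative to high-spin add 32180 cm⁻¹, giving -2500 cm⁻¹.
Thus E(LS) − E(HS) = 3280 cm⁻¹.

3280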